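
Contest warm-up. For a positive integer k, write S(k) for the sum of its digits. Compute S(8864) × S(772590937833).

S(8864) = 8+8+6+4 = 26.
S(772590937833) = 7+7+2+5+9+0+9+3+7+8+3+3 = 63.
26 · 63 = 1638.

1638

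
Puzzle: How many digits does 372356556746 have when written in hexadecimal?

372356556746 in base 16 is 56B22E27CA, which has 10 digits.

10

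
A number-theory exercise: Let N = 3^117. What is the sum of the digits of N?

3^117 = 66555937033867822607895549241096482953017615834735226163
Sum of its 56 digits: 261.

261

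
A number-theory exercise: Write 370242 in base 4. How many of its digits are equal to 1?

370242 in base 4 is 1122121002.
The digit 1 appears 4 times.

4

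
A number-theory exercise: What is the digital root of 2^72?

The digital root of n equals n mod 9 (or 9 when 9 | n), so we need 2^72 mod 9.
2^72 ≡ 1 (mod 9), so the digital root is 1.

1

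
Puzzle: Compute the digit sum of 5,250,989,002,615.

52

5+2+5+0+9+8+9+0+0+2+6+1+5 = 52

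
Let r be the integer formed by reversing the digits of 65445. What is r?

Reversing 65445 gives 54456.

54456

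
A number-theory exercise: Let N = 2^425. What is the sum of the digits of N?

2^425 = 86645927941275464361825443254471365732388658605494267974077486894206915868925800719999200190754361815543475342543861619655442432
Sum of its 128 digits: 608.

608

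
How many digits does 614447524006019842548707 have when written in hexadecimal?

20

614447524006019842548707 in base 16 is 821D445B70F81C3DA3E3, which has 20 digits.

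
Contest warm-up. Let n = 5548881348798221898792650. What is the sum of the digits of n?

137

5+5+4+8+8+8+1+3+4+8+7+9+8+2+2+1+8+9+8+7+9+2+6+5+0 = 137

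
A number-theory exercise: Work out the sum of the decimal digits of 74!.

378

74! = 330788544151938641225953028221253782145683251820934971170611926835411235700971565459250872320000000000000000
Sum of its 108 digits: 378.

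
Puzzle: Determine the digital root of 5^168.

The digital root of n equals n mod 9 (or 9 when 9 | n), so we need 5^168 mod 9.
5^168 ≡ 1 (mod 9), so the digital root is 1.

1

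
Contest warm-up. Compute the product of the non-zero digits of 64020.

6×4×2 = 48

48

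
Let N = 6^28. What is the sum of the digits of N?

6^28 = 6140942214464815497216
Sum of its 22 digits: 90.

90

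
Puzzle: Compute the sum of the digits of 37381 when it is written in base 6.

16

37381 in base 6 is 445021.
Digit sum: 4+4+5+0+2+1 = 16.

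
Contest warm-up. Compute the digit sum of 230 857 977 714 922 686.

93

2+3+0+8+5+7+9+7+7+7+1+4+9+2+2+6+8+6 = 93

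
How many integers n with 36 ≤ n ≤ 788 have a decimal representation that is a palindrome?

75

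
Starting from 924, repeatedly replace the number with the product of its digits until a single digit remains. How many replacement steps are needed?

3

924 → 72 → 14 → 4 (3 steps)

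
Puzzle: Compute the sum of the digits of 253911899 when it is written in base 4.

253911899 in base 4 is 33020212031123.
Digit sum: 3+3+0+2+0+2+1+2+0+3+1+1+2+3 = 23.

23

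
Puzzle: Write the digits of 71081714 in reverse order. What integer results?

41718017

Reversing 71081714 gives 41718017.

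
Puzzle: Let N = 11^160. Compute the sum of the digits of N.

11^160 = 41959434391137827383599616413062734234385253952307713759192486076840633894747383171680769040812663479969046479448282296393018400636585431393468057723398066173377993601
Sum of its 167 digits: 781.

781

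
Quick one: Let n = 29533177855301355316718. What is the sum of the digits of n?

98

2+9+5+3+3+1+7+7+8+5+5+3+0+1+3+5+5+3+1+6+7+1+8 = 98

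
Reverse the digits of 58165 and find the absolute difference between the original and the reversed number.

Reverse of 58165 is 56185.
|58165 − 56185| = 1980

1980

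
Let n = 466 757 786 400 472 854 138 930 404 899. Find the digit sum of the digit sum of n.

First digit sum: 148.
1+4+8 = 13.

13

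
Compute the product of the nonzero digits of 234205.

240

2×3×4×2×5 = 240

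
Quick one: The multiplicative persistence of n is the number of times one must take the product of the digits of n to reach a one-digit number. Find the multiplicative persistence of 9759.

9759 → 2835 → 240 → 0 (3 steps)

3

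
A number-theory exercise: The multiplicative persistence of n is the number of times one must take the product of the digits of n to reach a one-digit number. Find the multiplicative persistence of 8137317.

8137317 → 3528 → 240 → 0 (3 steps)

3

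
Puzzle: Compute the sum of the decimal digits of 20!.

20! = 2432902008176640000
Sum of its 19 digits: 54.

54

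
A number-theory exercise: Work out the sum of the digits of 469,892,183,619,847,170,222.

4+6+9+8+9+2+1+8+3+6+1+9+8+4+7+1+7+0+2+2+2 = 99

99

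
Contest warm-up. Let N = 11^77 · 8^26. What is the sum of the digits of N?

11^77 · 8^26 = 46513221418416916599281451831037313861137850475196962752255303585236022752923391361097600987718246989824
Sum of its 104 digits: 455.

455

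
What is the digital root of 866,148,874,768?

8+6+6+1+4+8+8+7+4+7+6+8 = 73
7+3 = 10
1+0 = 1

1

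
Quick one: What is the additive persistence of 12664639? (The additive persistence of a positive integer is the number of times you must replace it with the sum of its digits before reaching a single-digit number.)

12664639 → 37 → 10 → 1 (3 steps)

3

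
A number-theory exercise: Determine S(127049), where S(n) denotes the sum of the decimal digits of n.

23

1+2+7+0+4+9 = 23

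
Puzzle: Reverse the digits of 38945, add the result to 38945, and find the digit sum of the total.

Reversal of 38945 is 54983; 38945 + 54983 = 93928.
Digit sum of 93928: 9+3+9+2+8 = 31.

31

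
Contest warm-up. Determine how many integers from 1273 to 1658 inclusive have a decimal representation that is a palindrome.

3

The integers in [1273, 1658] that have a decimal representation that is a palindrome: 1331, 1441, 1551.
3 qualify.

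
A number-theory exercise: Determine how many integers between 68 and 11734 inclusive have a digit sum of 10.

The integers in [68, 11734] that have a digit sum of 10: 73, 82, 91, 109, 118, 127, …, 11701, 11710.
375 qualify.

375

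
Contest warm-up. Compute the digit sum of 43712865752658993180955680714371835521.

4+3+7+1+2+8+6+5+7+5+2+6+5+8+9+9+3+1+8+0+9+5+5+6+8+0+7+1+4+3+7+1+8+3+5+5+2+1 = 179

179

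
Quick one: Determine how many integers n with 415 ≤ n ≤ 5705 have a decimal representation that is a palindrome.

105

The integers in [415, 5705] that have a decimal representation that is a palindrome: 424, 434, 444, 454, 464, 474, …, 5555, 5665.
105 qualify.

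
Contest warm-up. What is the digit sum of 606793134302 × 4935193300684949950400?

130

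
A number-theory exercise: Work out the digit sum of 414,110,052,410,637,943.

4+1+4+1+1+0+0+5+2+4+1+0+6+3+7+9+4+3 = 55

55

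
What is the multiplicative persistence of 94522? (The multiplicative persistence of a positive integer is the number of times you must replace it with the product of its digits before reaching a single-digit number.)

2

94522 → 720 → 0 (2 steps)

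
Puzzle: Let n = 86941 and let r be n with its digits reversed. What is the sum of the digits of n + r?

Reversal of 86941 is 14968; 86941 + 14968 = 101909.
Digit sum of 101909: 1+0+1+9+0+9 = 20.

20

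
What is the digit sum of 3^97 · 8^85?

531

3^97 · 8^85 = 1105122960583478400358071801279874852933991743553295287512466832530331400895955130231057377012745435631756958247409820893184
Sum of its 124 digits: 531.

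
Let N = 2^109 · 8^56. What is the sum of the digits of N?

335

2^109 · 8^56 = 242833611528216133864932738352939863330300854881517440156476551217363035650651062272
Sum of its 84 digits: 335.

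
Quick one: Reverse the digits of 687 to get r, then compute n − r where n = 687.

Reverse of 687 is 786.
687 − 786 = -99

-99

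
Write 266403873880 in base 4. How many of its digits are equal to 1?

4

266403873880 in base 4 is 3320012322020101120.
The digit 1 appears 4 times.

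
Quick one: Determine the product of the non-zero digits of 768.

7×6×8 = 336

336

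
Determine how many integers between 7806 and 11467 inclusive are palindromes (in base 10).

37

The integers in [7806, 11467] that are palindromes (in base 10): 7887, 7997, 8008, 8118, 8228, 8338, …, 11311, 11411.
37 qualify.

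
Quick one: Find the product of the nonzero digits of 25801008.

640

2×5×8×1×8 = 640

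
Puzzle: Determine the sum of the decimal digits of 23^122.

745

23^122 = 13514375886444401298365211006723146584181658608234936220364093057836205506348376296928523338811258580874372651091869946621719478491908451704343846775724932119505765329
Sum of its 167 digits: 745.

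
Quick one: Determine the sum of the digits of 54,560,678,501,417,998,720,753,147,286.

5+4+5+6+0+6+7+8+5+0+1+4+1+7+9+9+8+7+2+0+7+5+3+1+4+7+2+8+6 = 137

137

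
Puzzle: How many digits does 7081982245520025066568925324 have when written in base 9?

7081982245520025066568925324 in base 9 is 144707873034080236615827615448, which has 30 digits.

30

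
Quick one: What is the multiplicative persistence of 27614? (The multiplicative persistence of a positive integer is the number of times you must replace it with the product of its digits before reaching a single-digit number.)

27614 → 336 → 54 → 20 → 0 (4 steps)

4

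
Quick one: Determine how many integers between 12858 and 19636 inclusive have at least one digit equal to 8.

2533

The integers in [12858, 19636] that have at least one digit equal to 8: 12858, 12859, 12860, 12861, 12862, 12863, …, 19618, 19628.
2533 qualify.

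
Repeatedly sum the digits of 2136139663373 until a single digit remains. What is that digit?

2+1+3+6+1+3+9+6+6+3+3+7+3 = 53
5+3 = 8

8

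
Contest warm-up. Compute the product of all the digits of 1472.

1×4×7×2 = 56

56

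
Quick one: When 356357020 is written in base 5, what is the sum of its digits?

356357020 in base 5 is 1212211411040.
Digit sum: 1+2+1+2+2+1+1+4+1+1+0+4+0 = 20.

20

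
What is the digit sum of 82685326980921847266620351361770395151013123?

177

8+2+6+8+5+3+2+6+9+8+0+9+2+1+8+4+7+2+6+6+6+2+0+3+5+1+3+6+1+7+7+0+3+9+5+1+5+1+0+1+3+1+2+3 = 177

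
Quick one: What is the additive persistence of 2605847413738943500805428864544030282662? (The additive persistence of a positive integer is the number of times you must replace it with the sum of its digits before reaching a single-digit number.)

3

2605847413738943500805428864544030282662 → 166 → 13 → 4 (3 steps)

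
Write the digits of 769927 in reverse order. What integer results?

729967

Reversing 769927 gives 729967.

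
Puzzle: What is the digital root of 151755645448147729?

1+5+1+7+5+5+6+4+5+4+4+8+1+4+7+7+2+9 = 85
8+5 = 13
1+3 = 4
(Equivalently, 151755645448147729 mod 9 = 4.)

4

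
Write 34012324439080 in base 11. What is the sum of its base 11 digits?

60

34012324439080 in base 11 is A9236004A0169.
Digit sum: 10+9+2+3+6+0+0+4+10+0+1+6+9 = 60.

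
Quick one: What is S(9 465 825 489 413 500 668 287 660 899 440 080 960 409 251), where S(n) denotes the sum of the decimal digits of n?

9+4+6+5+8+2+5+4+8+9+4+1+3+5+0+0+6+6+8+2+8+7+6+6+0+8+9+9+4+4+0+0+8+0+9+6+0+4+0+9+2+5+1 = 200

200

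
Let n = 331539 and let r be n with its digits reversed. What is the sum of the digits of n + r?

30

Reversal of 331539 is 935133; 331539 + 935133 = 1266672.
Digit sum of 1266672: 1+2+6+6+6+7+2 = 30.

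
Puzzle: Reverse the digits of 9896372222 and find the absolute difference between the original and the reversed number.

Reverse of 9896372222 is 2222736989.
|9896372222 − 2222736989| = 7673635233

7673635233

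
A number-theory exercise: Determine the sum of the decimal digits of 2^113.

2^113 = 10384593717069655257060992658440192
Sum of its 35 digits: 158.

158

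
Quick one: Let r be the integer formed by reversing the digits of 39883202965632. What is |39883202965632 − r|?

16226282726739

Reverse of 39883202965632 is 23656920238893.
|39883202965632 − 23656920238893| = 16226282726739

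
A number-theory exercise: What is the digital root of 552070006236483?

6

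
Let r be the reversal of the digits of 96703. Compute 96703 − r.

Reverse of 96703 is 30769.
96703 − 30769 = 65934

65934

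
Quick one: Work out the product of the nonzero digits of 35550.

375

3×5×5×5 = 375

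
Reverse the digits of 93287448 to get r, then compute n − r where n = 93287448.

8809209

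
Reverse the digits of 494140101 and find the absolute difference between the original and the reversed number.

Reverse of 494140101 is 101041494.
|494140101 − 101041494| = 393098607

393098607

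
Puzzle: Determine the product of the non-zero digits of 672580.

3360

6×7×2×5×8 = 3360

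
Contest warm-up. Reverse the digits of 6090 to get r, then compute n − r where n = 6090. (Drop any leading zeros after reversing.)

5184

Reverse of 6090 is 906.
6090 − 906 = 5184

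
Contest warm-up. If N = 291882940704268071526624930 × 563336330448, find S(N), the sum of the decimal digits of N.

291882940704268071526624930 × 563336330448 = 164428264736713548185498481396634868640
Sum of its 39 digits: 192.

192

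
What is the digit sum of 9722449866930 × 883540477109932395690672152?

183

9722449866930 × 883540477109932395690672152 = 8590177994104730931464071569654656733360
Sum of its 40 digits: 183.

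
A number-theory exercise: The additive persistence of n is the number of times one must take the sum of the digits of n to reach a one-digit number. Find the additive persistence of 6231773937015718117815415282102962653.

3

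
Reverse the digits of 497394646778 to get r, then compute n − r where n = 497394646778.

-380251847016

Reverse of 497394646778 is 877646493794.
497394646778 − 877646493794 = -380251847016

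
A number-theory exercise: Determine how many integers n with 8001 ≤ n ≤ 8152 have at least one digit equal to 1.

The integers in [8001, 8152] that have at least one digit equal to 1: 8001, 8010, 8011, 8012, 8013, 8014, …, 8151, 8152.
72 qualify.

72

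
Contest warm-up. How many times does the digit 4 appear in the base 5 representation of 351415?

351415 in base 5 is 42221130.
The digit 4 appears 1 time.

1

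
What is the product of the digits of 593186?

6480

5×9×3×1×8×6 = 6480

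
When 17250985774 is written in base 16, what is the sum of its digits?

17250985774 in base 16 is 4043D272E.
Digit sum: 4+0+4+3+13+2+7+2+14 = 49.

49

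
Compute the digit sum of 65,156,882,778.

6+5+1+5+6+8+8+2+7+7+8 = 63

63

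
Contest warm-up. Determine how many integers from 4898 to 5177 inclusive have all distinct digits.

The integers in [4898, 5177] that have all distinct digits: 4901, 4902, 4903, 4905, 4906, 4907, …, 5174, 5176.
152 qualify.

152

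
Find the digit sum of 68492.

29

6+8+4+9+2 = 29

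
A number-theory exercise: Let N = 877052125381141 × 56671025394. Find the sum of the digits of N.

877052125381141 × 56671025394 = 49703443269336313539694554
Sum of its 26 digits: 120.

120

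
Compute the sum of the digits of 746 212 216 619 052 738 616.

85

7+4+6+2+1+2+2+1+6+6+1+9+0+5+2+7+3+8+6+1+6 = 85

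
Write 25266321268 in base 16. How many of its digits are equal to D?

1

25266321268 in base 16 is 5E1FD7774.
The digit D appears 1 time.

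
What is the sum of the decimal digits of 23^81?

575

23^81 = 199505428583424551679895455175383779355358100716985185998909941221796774964943927385447953187055123587793878423
Sum of its 111 digits: 575.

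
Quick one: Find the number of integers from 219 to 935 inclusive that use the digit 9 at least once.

168

The integers in [219, 935] that use the digit 9 at least once: 219, 229, 239, 249, 259, 269, …, 934, 935.
168 qualify.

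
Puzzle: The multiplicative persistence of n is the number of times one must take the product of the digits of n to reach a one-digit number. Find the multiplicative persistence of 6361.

2

6361 → 108 → 0 (2 steps)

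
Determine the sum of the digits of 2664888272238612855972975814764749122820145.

207

2+6+6+4+8+8+8+2+7+2+2+3+8+6+1+2+8+5+5+9+7+2+9+7+5+8+1+4+7+6+4+7+4+9+1+2+2+8+2+0+1+4+5 = 207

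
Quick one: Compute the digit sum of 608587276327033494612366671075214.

141

6+0+8+5+8+7+2+7+6+3+2+7+0+3+3+4+9+4+6+1+2+3+6+6+6+7+1+0+7+5+2+1+4 = 141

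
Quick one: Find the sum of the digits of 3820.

3+8+2+0 = 13

13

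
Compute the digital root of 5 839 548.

5+8+3+9+5+4+8 = 42
4+2 = 6

6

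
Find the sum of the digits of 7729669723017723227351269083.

7+7+2+9+6+6+9+7+2+3+0+1+7+7+2+3+2+2+7+3+5+1+2+6+9+0+8+3 = 126

126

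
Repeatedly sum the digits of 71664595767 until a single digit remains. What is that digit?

9

7+1+6+6+4+5+9+5+7+6+7 = 63
6+3 = 9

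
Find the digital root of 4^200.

7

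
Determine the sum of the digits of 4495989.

48

4+4+9+5+9+8+9 = 48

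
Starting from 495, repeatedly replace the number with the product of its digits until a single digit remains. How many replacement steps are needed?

2

495 → 180 → 0 (2 steps)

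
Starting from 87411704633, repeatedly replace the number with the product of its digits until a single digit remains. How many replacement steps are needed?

87411704633 → 0 (1 step)

1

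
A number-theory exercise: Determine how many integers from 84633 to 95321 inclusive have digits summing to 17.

190

The integers in [84633, 95321] that have digits summing to 17: 85004, 85013, 85022, 85031, 85040, 85103, …, 95210, 95300.
190 qualify.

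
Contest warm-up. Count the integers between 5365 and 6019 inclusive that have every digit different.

311

The integers in [5365, 6019] that have every digit different: 5367, 5368, 5369, 5370, 5371, 5372, …, 6018, 6019.
311 qualify.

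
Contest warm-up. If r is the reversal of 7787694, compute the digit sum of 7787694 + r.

33

Reversal of 7787694 is 4967877; 7787694 + 4967877 = 12755571.
Digit sum of 12755571: 1+2+7+5+5+5+7+1 = 33.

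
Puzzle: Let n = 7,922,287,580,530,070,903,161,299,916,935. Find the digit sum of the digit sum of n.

12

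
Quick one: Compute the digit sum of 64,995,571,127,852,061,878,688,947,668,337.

6+4+9+9+5+5+7+1+1+2+7+8+5+2+0+6+1+8+7+8+6+8+8+9+4+7+6+6+8+3+3+7 = 176

176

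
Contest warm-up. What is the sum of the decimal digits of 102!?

102! = 961446671503512660926865558697259548455355905059659464369444714048531715130254590603314961882364451384985595980362059157503710042865532928000000000000000000000000
Sum of its 162 digits: 630.

630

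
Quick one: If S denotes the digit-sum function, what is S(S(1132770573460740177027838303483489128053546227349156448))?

First digit sum: 231.
2+3+1 = 6.

6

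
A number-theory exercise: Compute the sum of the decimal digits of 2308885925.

50

2+3+0+8+8+8+5+9+2+5 = 50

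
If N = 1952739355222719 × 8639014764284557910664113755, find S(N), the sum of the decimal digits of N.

225

1952739355222719 × 8639014764284557910664113755 = 16869744120568577380217081568890528776399845
Sum of its 44 digits: 225.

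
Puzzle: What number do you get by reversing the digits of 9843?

Reversing 9843 gives 3489.

3489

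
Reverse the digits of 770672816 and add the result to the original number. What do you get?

Reverse of 770672816 is 618276077.
770672816 + 618276077 = 1388948893

1388948893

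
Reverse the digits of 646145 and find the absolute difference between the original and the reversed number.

104499

Reverse of 646145 is 541646.
|646145 − 541646| = 104499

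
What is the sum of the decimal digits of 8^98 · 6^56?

567

8^98 · 6^56 = 1200297072029931231334188653880796904475174826947302127849402129545455363770095581497395522684753629560341190299382408310535019823104
Sum of its 133 digits: 567.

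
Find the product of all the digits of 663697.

40824

6×6×3×6×9×7 = 40824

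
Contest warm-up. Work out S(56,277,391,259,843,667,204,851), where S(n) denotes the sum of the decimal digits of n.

5+6+2+7+7+3+9+1+2+5+9+8+4+3+6+6+7+2+0+4+8+5+1 = 110

110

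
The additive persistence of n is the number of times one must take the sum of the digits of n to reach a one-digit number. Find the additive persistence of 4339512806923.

3

4339512806923 → 55 → 10 → 1 (3 steps)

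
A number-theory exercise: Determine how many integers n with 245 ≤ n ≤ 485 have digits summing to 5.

The integers in [245, 485] that have digits summing to 5: 302, 311, 320, 401, 410.
5 qualify.

5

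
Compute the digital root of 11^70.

7

The digital root of n equals n mod 9 (or 9 when 9 | n), so we need 11^70 mod 9.
11^70 ≡ 7 (mod 9), so the digital root is 7.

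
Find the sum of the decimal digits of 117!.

117! = 3969937160808720895401959629498630647790406360168322301129748464310422041758630649341780708631240196854767624444057168110272995649603642560353748940315749184568295424000000000000000000000000000
Sum of its 193 digits: 738.

738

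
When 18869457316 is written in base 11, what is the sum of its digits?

18869457316 in base 11 is 8003353626.
Digit sum: 8+0+0+3+3+5+3+6+2+6 = 36.

36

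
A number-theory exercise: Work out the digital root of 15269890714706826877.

1+5+2+6+9+8+9+0+7+1+4+7+0+6+8+2+6+8+7+7 = 103
1+0+3 = 4

4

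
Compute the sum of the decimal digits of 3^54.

108

3^54 = 58149737003040059690390169
Sum of its 26 digits: 108.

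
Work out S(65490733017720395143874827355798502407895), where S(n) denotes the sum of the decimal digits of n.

192

6+5+4+9+0+7+3+3+0+1+7+7+2+0+3+9+5+1+4+3+8+7+4+8+2+7+3+5+5+7+9+8+5+0+2+4+0+7+8+9+5 = 192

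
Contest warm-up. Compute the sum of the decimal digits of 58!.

58! = 2350561331282878571829474910515074683828862318181142924420699914240000000000000
Sum of its 79 digits: 288.

288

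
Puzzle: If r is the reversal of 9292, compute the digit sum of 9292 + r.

8

Reversal of 9292 is 2929; 9292 + 2929 = 12221.
Digit sum of 12221: 1+2+2+2+1 = 8.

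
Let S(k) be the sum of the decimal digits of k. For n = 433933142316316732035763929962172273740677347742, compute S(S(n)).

7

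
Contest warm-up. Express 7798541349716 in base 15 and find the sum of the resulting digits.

7798541349716 in base 15 is D7CD091367B.
Digit sum: 13+7+12+13+0+9+1+3+6+7+11 = 82.

82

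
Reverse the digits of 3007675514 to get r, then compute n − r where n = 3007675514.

Reverse of 3007675514 is 4155767003.
3007675514 − 4155767003 = -1148091489

-1148091489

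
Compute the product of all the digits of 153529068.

0

1×5×3×5×2×9×0×6×8 = 0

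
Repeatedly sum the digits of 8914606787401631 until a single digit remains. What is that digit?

8

8+9+1+4+6+0+6+7+8+7+4+0+1+6+3+1 = 71
7+1 = 8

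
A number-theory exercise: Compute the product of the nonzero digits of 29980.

2×9×9×8 = 1296

1296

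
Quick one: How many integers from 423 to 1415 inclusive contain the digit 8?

270

The integers in [423, 1415] that contain the digit 8: 428, 438, 448, 458, 468, 478, …, 1398, 1408.
270 qualify.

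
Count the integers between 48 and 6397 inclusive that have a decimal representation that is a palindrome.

149

The integers in [48, 6397] that have a decimal representation that is a palindrome: 55, 66, 77, 88, 99, 101, …, 6226, 6336.
149 qualify.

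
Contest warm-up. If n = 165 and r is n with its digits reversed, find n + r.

726

Reverse of 165 is 561.
165 + 561 = 726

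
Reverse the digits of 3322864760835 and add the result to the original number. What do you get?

Reverse of 3322864760835 is 5380674682233.
3322864760835 + 5380674682233 = 8703539443068

8703539443068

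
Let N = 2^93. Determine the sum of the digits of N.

125

2^93 = 9903520314283042199192993792
Sum of its 28 digits: 125.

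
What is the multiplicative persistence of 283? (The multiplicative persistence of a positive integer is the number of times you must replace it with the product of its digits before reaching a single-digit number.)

3

283 → 48 → 32 → 6 (3 steps)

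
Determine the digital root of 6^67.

9

The digital root of n equals n mod 9 (or 9 when 9 | n), so we need 6^67 mod 9.
6^67 ≡ 0 (mod 9), so the digital root is 9.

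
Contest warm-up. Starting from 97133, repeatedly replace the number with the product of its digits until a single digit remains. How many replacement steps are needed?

97133 → 567 → 210 → 0 (3 steps)

3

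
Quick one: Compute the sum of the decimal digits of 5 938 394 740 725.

66

5+9+3+8+3+9+4+7+4+0+7+2+5 = 66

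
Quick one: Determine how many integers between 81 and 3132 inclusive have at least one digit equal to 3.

929

The integers in [81, 3132] that have at least one digit equal to 3: 83, 93, 103, 113, 123, 130, …, 3131, 3132.
929 qualify.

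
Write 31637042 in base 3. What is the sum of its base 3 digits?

31637042 in base 3 is 2012112022212022.
Digit sum: 2+0+1+2+1+1+2+0+2+2+2+1+2+0+2+2 = 22.

22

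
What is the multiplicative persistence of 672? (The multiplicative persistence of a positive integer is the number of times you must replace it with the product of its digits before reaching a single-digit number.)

3

672 → 84 → 32 → 6 (3 steps)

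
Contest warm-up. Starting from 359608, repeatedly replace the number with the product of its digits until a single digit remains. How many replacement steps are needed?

1

359608 → 0 (1 step)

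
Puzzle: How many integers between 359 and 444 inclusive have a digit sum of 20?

2

The integers in [359, 444] that have a digit sum of 20: 389, 398.
2 qualify.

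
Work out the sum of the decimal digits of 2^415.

2^415 = 84615164005151820665845159428194693098035799419427996068435045795123941278247852265624218936283556460491675139202989862944768
Sum of its 125 digits: 596.

596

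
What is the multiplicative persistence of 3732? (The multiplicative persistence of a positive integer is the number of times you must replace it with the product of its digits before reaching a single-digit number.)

3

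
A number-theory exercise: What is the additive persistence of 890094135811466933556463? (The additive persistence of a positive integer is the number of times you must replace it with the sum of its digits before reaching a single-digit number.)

3

890094135811466933556463 → 109 → 10 → 1 (3 steps)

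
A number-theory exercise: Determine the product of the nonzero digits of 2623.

72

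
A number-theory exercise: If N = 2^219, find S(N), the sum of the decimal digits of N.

2^219 = 842498333348457493583344221469363458551160763204392890034487820288
Sum of its 66 digits: 296.

296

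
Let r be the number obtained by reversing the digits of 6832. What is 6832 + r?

Reverse of 6832 is 2386.
6832 + 2386 = 9218

9218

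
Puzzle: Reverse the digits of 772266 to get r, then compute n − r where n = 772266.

Reverse of 772266 is 662277.
772266 − 662277 = 109989

109989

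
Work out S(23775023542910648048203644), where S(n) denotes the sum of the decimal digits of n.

2+3+7+7+5+0+2+3+5+4+2+9+1+0+6+4+8+0+4+8+2+0+3+6+4+4 = 99

99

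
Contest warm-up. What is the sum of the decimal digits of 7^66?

7^66 = 59768263894155949306790119265585619217025149412430681649
Sum of its 56 digits: 262.

262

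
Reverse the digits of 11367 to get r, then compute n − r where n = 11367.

-64944

Reverse of 11367 is 76311.
11367 − 76311 = -64944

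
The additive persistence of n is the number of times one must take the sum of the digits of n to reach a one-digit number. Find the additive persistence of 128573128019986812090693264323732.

128573128019986812090693264323732 → 140 → 5 (2 steps)

2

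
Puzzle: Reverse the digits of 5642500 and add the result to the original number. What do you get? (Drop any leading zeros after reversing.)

5694965

Reverse of 5642500 is 52465.
5642500 + 52465 = 5694965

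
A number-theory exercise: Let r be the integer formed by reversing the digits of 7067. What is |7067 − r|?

540

Reverse of 7067 is 7607.
|7067 − 7607| = 540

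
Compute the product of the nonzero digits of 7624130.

1008

7×6×2×4×1×3 = 1008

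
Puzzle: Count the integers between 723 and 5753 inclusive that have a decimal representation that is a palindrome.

75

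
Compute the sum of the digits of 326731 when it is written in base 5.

326731 in base 5 is 40423411.
Digit sum: 4+0+4+2+3+4+1+1 = 19.

19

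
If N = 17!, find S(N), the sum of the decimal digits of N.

63

17! = 355687428096000
Sum of its 15 digits: 63.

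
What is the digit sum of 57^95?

756

57^95 = 64285242851736258508325553102648909769170562999404850149850643087335104023765378449092073047364728682229054783079322363377420926235916678215161758035897956372382269193
Sum of its 167 digits: 756.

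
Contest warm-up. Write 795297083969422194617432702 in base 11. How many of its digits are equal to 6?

795297083969422194617432702 in base 11 is 73819A4916083A334A410A3771.
The digit 6 appears 1 time.

1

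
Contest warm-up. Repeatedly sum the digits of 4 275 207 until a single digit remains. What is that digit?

9

4+2+7+5+2+0+7 = 27
2+7 = 9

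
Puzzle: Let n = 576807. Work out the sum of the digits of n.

33

5+7+6+8+0+7 = 33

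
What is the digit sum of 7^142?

547

7^142 = 1009070900075187879934194433318980336861560294920733696206957917126307891466567015160903161773357095564413691577856916049
Sum of its 121 digits: 547.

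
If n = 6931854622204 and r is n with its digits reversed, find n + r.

Reverse of 6931854622204 is 4022264581396.
6931854622204 + 4022264581396 = 10954119203600

10954119203600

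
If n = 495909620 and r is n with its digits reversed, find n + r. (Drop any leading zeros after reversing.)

Reverse of 495909620 is 26909594.
495909620 + 26909594 = 522819214

522819214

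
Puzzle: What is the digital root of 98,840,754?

9

9+8+8+4+0+7+5+4 = 45
4+5 = 9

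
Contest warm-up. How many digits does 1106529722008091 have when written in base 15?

13

1106529722008091 in base 15 is 87DD59DB9CB7B, which has 13 digits.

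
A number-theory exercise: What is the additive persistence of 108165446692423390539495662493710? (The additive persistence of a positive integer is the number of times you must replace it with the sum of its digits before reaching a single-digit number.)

3

108165446692423390539495662493710 → 146 → 11 → 2 (3 steps)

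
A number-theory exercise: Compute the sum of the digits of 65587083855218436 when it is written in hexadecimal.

81

65587083855218436 in base 16 is E9031AF30B4704.
Digit sum: 14+9+0+3+1+10+15+3+0+11+4+7+0+4 = 81.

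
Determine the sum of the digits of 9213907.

31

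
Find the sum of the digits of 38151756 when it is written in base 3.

16

38151756 in base 3 is 2122210022101000.
Digit sum: 2+1+2+2+2+1+0+0+2+2+1+0+1+0+0+0 = 16.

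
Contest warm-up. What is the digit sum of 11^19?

83

11^19 = 61159090448414546291
Sum of its 20 digits: 83.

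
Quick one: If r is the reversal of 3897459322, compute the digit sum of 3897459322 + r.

32

Reversal of 3897459322 is 2239547983; 3897459322 + 2239547983 = 6137007305.
Digit sum of 6137007305: 6+1+3+7+0+0+7+3+0+5 = 32.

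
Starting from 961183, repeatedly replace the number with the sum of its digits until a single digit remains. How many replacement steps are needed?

961183 → 28 → 10 → 1 (3 steps)

3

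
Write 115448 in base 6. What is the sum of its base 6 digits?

18

115448 in base 6 is 2250252.
Digit sum: 2+2+5+0+2+5+2 = 18.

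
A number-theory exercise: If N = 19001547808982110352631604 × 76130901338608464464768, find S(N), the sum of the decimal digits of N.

227

19001547808982110352631604 × 76130901338608464464768 = 1446604961526468880080580895663287252668141327872
Sum of its 49 digits: 227.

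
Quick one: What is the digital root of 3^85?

The digital root of n equals n mod 9 (or 9 when 9 | n), so we need 3^85 mod 9.
3^85 ≡ 0 (mod 9), so the digital root is 9.

9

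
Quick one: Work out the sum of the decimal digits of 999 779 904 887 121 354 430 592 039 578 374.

171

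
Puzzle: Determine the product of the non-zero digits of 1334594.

6480

1×3×3×4×5×9×4 = 6480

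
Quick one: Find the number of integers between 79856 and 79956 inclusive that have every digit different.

7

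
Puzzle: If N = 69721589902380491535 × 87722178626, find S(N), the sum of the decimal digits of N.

120

69721589902380491535 × 87722178626 = 6116129763505339381050950930910
Sum of its 31 digits: 120.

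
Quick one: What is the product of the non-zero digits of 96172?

9×6×1×7×2 = 756

756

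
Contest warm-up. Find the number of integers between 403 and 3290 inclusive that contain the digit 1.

1521

The integers in [403, 3290] that contain the digit 1: 410, 411, 412, 413, 414, 415, …, 3271, 3281.
1521 qualify.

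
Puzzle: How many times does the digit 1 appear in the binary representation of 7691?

7691 in base 2 is 1111000001011.
The digit 1 appears 7 times.

7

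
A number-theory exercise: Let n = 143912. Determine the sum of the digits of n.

20

1+4+3+9+1+2 = 20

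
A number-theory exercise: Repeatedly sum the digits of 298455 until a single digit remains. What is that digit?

6

2+9+8+4+5+5 = 33
3+3 = 6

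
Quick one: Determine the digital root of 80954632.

8+0+9+5+4+6+3+2 = 37
3+7 = 10
1+0 = 1

1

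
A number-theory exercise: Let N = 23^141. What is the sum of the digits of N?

23^141 = 1008381521059525163053814533892586002468978626111685238889480631790249947023415129727726931839756103316749525798840325221830303559543052503012160638029039155341341666674622276069681373795447223
Sum of its 193 digits: 818.

818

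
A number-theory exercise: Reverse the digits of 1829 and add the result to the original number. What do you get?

11110

Reverse of 1829 is 9281.
1829 + 9281 = 11110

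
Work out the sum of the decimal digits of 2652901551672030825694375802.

113

2+6+5+2+9+0+1+5+5+1+6+7+2+0+3+0+8+2+5+6+9+4+3+7+5+8+0+2 = 113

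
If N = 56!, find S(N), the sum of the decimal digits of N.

56! = 710998587804863451854045647463724949736497978881168458687447040000000000000
Sum of its 75 digits: 333.

333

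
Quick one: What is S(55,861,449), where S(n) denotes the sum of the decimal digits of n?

42

5+5+8+6+1+4+4+9 = 42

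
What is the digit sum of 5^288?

964

5^288 = 2010764683385948796148028192762378503362648273919774541869690518399838312334014814806056093301691167652734390913078017438993579462829964862589958071955031430042871998242759445929550565779209136962890625
Sum of its 202 digits: 964.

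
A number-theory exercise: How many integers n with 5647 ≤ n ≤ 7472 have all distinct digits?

The integers in [5647, 7472] that have all distinct digits: 5647, 5648, 5649, 5670, 5671, 5672, …, 7468, 7469.
962 qualify.

962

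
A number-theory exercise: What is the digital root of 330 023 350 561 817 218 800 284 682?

6

3+3+0+0+2+3+3+5+0+5+6+1+8+1+7+2+1+8+8+0+0+2+8+4+6+8+2 = 96
9+6 = 15
1+5 = 6
(Equivalently, 330 023 350 561 817 218 800 284 682 mod 9 = 6.)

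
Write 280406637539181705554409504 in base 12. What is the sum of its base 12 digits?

108

280406637539181705554409504 in base 12 is 363B15002A604836B83214740.
Digit sum: 3+6+3+11+1+5+0+0+2+10+6+0+4+8+3+6+11+8+3+2+1+4+7+4+0 = 108.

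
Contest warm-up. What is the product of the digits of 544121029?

0

5×4×4×1×2×1×0×2×9 = 0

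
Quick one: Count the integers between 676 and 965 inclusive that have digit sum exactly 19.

24

The integers in [676, 965] that have digit sum exactly 19: 676, 685, 694, 739, 748, 757, …, 955, 964.
24 qualify.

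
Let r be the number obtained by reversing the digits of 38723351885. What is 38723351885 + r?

Reverse of 38723351885 is 58815332783.
38723351885 + 58815332783 = 97538684668

97538684668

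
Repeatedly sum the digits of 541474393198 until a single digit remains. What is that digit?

4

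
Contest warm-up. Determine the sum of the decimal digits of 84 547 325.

8+4+5+4+7+3+2+5 = 38

38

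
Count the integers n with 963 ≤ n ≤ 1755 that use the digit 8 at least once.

151

The integers in [963, 1755] that use the digit 8 at least once: 968, 978, 980, 981, 982, 983, …, 1738, 1748.
151 qualify.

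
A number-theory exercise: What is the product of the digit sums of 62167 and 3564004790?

S(62167) = 6+2+1+6+7 = 22.
S(3564004790) = 3+5+6+4+0+0+4+7+9+0 = 38.
22 · 38 = 836.

836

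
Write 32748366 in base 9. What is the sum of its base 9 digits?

38

32748366 in base 9 is 67553273.
Digit sum: 6+7+5+5+3+2+7+3 = 38.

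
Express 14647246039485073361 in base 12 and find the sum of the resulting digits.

14647246039485073361 in base 12 is 67282A14B2573A1555.
Digit sum: 6+7+2+8+2+10+1+4+11+2+5+7+3+10+1+5+5+5 = 94.

94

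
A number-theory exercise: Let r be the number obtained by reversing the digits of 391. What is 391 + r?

584

Reverse of 391 is 193.
391 + 193 = 584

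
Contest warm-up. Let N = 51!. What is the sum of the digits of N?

198

51! = 1551118753287382280224243016469303211063259720016986112000000000000
Sum of its 67 digits: 198.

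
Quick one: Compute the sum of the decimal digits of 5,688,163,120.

40

5+6+8+8+1+6+3+1+2+0 = 40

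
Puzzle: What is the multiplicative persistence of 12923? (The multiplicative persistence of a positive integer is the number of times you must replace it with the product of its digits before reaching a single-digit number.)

12923 → 108 → 0 (2 steps)

2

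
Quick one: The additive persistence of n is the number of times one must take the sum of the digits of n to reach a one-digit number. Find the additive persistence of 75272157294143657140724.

3

75272157294143657140724 → 95 → 14 → 5 (3 steps)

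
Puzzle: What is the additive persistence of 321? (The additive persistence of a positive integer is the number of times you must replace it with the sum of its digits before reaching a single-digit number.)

321 → 6 (1 step)

1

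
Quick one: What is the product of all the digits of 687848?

6×8×7×8×4×8 = 86016

86016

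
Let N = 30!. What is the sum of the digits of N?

30! = 265252859812191058636308480000000
Sum of its 33 digits: 117.

117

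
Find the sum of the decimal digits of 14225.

1+4+2+2+5 = 14

14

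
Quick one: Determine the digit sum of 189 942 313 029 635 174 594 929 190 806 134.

1+8+9+9+4+2+3+1+3+0+2+9+6+3+5+1+7+4+5+9+4+9+2+9+1+9+0+8+0+6+1+3+4 = 147

147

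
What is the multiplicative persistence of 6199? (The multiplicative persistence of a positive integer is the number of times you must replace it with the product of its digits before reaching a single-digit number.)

6199 → 486 → 192 → 18 → 8 (4 steps)

4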